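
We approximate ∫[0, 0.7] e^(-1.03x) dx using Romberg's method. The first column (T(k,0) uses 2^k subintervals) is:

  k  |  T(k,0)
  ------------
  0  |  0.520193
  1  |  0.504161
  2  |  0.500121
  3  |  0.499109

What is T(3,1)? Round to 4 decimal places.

Richardson extrapolation on the trapezoidal column (denominator 4−1=3):
T(3,1) = (4·0.499109 − 0.500121) / 3 = 0.498772

0.4988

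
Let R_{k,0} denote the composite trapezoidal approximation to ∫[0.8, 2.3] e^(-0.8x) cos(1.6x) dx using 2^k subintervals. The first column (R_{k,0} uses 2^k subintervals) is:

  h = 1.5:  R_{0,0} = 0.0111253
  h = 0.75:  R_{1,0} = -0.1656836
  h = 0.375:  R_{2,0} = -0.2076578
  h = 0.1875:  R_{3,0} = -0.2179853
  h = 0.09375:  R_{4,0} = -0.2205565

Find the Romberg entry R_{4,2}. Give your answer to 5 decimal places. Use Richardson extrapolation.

-0.22141

R_{3,1} = (4·(-0.2179853) − (-0.2076578)) / 3 = -0.2214278
R_{4,1} = -0.2205565 + (-0.2205565 − (-0.2179853))/3 = -0.2214136
R_{4,2} = (16·(-0.2214136) − (-0.2214278)) / 15 = -0.2214127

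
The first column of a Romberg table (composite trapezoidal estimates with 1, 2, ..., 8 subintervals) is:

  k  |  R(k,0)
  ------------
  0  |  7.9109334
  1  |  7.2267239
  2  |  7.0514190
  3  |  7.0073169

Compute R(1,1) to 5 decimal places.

R(1,1) = (4·7.2267239 − 7.9109334) / 3 = 6.9986541

6.99865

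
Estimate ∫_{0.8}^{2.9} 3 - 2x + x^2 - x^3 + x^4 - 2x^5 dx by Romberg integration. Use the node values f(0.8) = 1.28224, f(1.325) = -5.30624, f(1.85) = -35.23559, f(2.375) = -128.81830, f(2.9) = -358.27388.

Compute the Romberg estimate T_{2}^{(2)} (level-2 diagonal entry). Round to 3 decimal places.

-168.321

T_{0}^{(0)} (trapezoid, 1 panel, h=2.1000): -374.84122
T_{1}^{(0)} (trapezoid, 2 panels, h=1.0500): -224.41798
T_{2}^{(0)} (trapezoid, 4 panels, h=0.5250): -182.62437
T_{1}^{(1)} = -224.41798 + (-224.41798 − (-374.84122))/3 = -174.27690
T_{2}^{(1)} = -182.62437 + (-182.62437 − (-224.41798))/3 = -168.69317
T_{2}^{(2)} = -168.69317 + (-168.69317 − (-174.27690))/15 = -168.32092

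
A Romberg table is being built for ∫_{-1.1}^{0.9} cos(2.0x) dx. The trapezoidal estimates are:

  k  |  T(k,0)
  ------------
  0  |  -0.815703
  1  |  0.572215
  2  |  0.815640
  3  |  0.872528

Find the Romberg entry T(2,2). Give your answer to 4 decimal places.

T(1,1) = (4·0.572215 − (-0.815703)) / 3 = 1.034854
T(2,1) = 0.815640 + (0.815640 − 0.572215)/3 = 0.896782
T(2,2) = 0.896782 + (0.896782 − 1.034854)/15 = 0.887577
(Column j=1 coincides with Simpson's rule on the same nodes.)

0.8876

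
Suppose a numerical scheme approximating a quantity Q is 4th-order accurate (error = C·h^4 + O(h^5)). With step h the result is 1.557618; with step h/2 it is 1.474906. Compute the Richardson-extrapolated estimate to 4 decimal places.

The leading error scales as h^4; refining by a factor of 2 reduces it by 2^4 = 16.
Extrapolated value = (16·A(h/2) − A(h)) / (16 − 1)
= (16·1.474906 − 1.557618) / 15
= 22.040878 / 15 = 1.469392

1.4694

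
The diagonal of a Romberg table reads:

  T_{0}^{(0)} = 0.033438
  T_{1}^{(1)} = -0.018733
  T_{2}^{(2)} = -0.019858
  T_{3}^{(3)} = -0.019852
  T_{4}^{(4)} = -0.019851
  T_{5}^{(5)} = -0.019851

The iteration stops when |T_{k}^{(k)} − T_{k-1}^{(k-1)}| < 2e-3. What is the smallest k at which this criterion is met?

k = 2

|T_{1}^{(1)} − T_{0}^{(0)}| = 0.052171 ≥ 2e-3
|T_{2}^{(2)} − T_{1}^{(1)}| = 0.001125 < 2e-3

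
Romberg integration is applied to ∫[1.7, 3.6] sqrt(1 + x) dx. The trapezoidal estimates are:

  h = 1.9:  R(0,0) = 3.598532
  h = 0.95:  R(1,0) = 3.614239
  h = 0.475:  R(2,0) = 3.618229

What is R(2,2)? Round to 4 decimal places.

3.6196

R(1,1) = 3.614239 + (3.614239 − 3.598532)/3 = 3.619475
R(2,1) = (4·3.618229 − 3.614239) / 3 = 3.619559
R(2,2) = (16·3.619559 − 3.619475) / 15 = 3.619565
(Column j=1 coincides with Simpson's rule on the same nodes.)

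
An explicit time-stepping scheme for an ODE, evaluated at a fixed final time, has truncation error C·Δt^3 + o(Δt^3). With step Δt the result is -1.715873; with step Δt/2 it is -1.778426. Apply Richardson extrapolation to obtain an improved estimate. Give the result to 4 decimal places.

Extrapolated value = (8·A(Δt/2) − A(Δt)) / (8 − 1)
= (8·(-1.778426) − (-1.715873)) / 7
= -12.511535 / 7 = -1.787362

-1.7874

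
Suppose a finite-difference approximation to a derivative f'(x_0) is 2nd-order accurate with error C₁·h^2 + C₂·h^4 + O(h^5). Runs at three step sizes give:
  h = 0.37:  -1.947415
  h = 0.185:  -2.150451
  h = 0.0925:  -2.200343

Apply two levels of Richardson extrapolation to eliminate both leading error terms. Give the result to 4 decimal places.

First eliminate the h^2 term (factor 2^2 = 4):
  B₁ = (4·(-2.150451) − (-1.947415))/3 = -2.218130
  B₂ = (4·(-2.200343) − (-2.150451))/3 = -2.216974
Then eliminate the h^4 term (factor 2^4 = 16):
  (16·(-2.216974) − (-2.218130))/15 = -2.216897

-2.2169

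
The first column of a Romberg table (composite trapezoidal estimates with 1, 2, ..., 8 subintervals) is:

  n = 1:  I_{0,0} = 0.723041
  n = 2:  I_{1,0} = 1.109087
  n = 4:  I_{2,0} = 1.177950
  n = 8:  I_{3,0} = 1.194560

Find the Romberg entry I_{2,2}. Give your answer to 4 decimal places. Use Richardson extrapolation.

Richardson extrapolation on the trapezoidal column (denominator 4−1=3):
I_{1,1} = (4·1.109087 − 0.723041) / 3 = 1.237769
I_{2,1} = 1.177950 + (1.177950 − 1.109087)/3 = 1.200904
I_{2,2} = (16·1.200904 − 1.237769) / 15 = 1.198446

1.1984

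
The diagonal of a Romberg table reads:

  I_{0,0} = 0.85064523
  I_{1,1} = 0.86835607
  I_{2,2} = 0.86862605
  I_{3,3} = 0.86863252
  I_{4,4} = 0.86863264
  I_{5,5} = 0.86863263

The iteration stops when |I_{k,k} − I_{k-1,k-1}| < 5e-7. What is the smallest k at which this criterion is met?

k = 4

|I_{1,1} − I_{0,0}| = 0.01771084 ≥ 5e-7
|I_{2,2} − I_{1,1}| = 0.00026998 ≥ 5e-7
|I_{3,3} − I_{2,2}| = 0.00000647 ≥ 5e-7
|I_{4,4} − I_{3,3}| = 0.00000012 < 5e-7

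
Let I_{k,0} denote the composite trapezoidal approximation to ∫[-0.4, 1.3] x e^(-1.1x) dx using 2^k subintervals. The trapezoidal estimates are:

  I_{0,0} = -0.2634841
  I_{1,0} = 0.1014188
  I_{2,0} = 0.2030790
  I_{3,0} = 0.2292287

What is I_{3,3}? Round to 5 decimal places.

0.23801

Richardson extrapolation on the trapezoidal column (denominator 4−1=3):
I_{1,1} = 0.1014188 + (0.1014188 − (-0.2634841))/3 = 0.2230531
I_{2,1} = 0.2030790 + (0.2030790 − 0.1014188)/3 = 0.2369657
I_{3,1} = (4·0.2292287 − 0.2030790) / 3 = 0.2379453
I_{2,2} = 0.2369657 + (0.2369657 − 0.2230531)/15 = 0.2378932
I_{3,2} = 0.2379453 + (0.2379453 − 0.2369657)/15 = 0.2380106
I_{3,3} = (64·0.2380106 − 0.2378932) / 63 = 0.2380125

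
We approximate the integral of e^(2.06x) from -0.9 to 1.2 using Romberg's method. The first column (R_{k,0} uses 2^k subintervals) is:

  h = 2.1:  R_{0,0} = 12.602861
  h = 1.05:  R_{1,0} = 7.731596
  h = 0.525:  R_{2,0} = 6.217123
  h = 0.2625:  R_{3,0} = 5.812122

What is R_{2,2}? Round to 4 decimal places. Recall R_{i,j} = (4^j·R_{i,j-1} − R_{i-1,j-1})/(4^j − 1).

R_{1,1} = (4·7.731596 − 12.602861) / 3 = 6.107841
R_{2,1} = (4·6.217123 − 7.731596) / 3 = 5.712299
R_{2,2} = 5.712299 + (5.712299 − 6.107841)/15 = 5.685930

5.6859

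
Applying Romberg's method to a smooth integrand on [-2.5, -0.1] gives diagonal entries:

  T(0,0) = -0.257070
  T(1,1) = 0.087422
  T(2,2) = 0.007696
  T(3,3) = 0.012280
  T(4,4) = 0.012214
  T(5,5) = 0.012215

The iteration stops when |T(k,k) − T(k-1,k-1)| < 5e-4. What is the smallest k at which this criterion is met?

k = 4

|T(1,1) − T(0,0)| = 0.344492 ≥ 5e-4
|T(2,2) − T(1,1)| = 0.079726 ≥ 5e-4
|T(3,3) − T(2,2)| = 0.004584 ≥ 5e-4
|T(4,4) − T(3,3)| = 0.000066 < 5e-4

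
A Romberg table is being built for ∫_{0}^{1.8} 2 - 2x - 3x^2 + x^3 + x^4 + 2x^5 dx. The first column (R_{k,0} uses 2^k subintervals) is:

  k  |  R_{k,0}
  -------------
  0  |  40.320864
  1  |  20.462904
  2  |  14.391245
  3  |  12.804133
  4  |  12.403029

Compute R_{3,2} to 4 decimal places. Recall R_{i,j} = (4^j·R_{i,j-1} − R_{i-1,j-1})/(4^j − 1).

12.2689

Richardson extrapolation on the trapezoidal column (denominator 4−1=3):
R_{2,1} = 14.391245 + (14.391245 − 20.462904)/3 = 12.367359
R_{3,1} = 12.804133 + (12.804133 − 14.391245)/3 = 12.275096
R_{3,2} = (16·12.275096 − 12.367359) / 15 = 12.268945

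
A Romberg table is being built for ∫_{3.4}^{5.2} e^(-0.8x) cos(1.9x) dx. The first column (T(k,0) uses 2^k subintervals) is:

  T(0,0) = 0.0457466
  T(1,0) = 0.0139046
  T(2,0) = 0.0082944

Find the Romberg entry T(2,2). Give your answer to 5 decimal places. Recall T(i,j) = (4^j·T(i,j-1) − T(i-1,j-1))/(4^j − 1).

Richardson extrapolation on the trapezoidal column (denominator 4−1=3):
T(1,1) = (4·0.0139046 − 0.0457466) / 3 = 0.0032906
T(2,1) = (4·0.0082944 − 0.0139046) / 3 = 0.0064243
T(2,2) = (16·0.0064243 − 0.0032906) / 15 = 0.0066332

0.00663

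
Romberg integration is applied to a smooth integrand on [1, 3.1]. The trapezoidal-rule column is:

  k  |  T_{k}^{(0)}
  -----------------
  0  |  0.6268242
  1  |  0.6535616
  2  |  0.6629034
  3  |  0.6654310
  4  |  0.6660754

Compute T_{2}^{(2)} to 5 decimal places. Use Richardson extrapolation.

0.66625

Richardson extrapolation on the trapezoidal column (denominator 4−1=3):
T_{1}^{(1)} = 0.6535616 + (0.6535616 − 0.6268242)/3 = 0.6624741
T_{2}^{(1)} = 0.6629034 + (0.6629034 − 0.6535616)/3 = 0.6660173
T_{2}^{(2)} = (16·0.6660173 − 0.6624741) / 15 = 0.6662535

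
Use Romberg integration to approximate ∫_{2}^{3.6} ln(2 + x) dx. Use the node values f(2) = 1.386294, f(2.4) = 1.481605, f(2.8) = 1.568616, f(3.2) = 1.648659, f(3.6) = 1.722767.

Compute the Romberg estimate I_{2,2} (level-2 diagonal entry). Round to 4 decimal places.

I_{0,0} (trapezoid, 1 panel, h=1.6000): 2.487249
I_{1,0} (trapezoid, 2 panels, h=0.8000): 2.498517
I_{2,0} (trapezoid, 4 panels, h=0.4000): 2.501364
I_{1,1} = 2.498517 + (2.498517 − 2.487249)/3 = 2.502273
I_{2,1} = 2.501364 + (2.501364 − 2.498517)/3 = 2.502313
I_{2,2} = 2.502313 + (2.502313 − 2.502273)/15 = 2.502316

2.5023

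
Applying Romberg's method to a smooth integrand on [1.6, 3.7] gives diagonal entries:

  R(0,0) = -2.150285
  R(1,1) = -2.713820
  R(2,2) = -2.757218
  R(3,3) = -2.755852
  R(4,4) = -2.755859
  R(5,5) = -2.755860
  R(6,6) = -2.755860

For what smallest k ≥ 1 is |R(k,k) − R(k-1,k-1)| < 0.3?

k = 2

|R(1,1) − R(0,0)| = 0.563535 ≥ 0.3
|R(2,2) − R(1,1)| = 0.043398 < 0.3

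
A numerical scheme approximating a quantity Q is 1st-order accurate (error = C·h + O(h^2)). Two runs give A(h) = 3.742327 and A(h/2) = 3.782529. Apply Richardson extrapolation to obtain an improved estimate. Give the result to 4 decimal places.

3.8227

The leading error scales as h; refining by a factor of 2 reduces it by 2^1 = 2.
Extrapolated value = (2·A(h/2) − A(h)) / (2 − 1)
= (2·3.782529 − 3.742327) / 1
= 3.822731 / 1 = 3.822731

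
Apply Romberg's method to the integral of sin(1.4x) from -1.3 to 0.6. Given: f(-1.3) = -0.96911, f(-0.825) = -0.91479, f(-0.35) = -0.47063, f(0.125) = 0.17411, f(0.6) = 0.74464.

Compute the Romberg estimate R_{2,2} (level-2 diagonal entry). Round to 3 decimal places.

-0.653

R_{0,0} (trapezoid, 1 panel, h=1.9000): -0.21325
R_{1,0} (trapezoid, 2 panels, h=0.9500): -0.55372
R_{2,0} (trapezoid, 4 panels, h=0.4750): -0.62868
R_{1,1} = -0.55372 + (-0.55372 − (-0.21325))/3 = -0.66721
R_{2,1} = -0.62868 + (-0.62868 − (-0.55372))/3 = -0.65367
R_{2,2} = -0.65367 + (-0.65367 − (-0.66721))/15 = -0.65277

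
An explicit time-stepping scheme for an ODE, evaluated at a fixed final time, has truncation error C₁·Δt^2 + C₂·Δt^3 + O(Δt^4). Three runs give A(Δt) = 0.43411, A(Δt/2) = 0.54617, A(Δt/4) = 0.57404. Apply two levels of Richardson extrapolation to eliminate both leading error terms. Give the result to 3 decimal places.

First eliminate the Δt^2 term (factor 2^2 = 4):
  B₁ = (4·0.54617 − 0.43411)/3 = 0.58352
  B₂ = (4·0.57404 − 0.54617)/3 = 0.58333
Then eliminate the Δt^3 term (factor 2^3 = 8):
  (8·0.58333 − 0.58352)/7 = 0.58330

0.583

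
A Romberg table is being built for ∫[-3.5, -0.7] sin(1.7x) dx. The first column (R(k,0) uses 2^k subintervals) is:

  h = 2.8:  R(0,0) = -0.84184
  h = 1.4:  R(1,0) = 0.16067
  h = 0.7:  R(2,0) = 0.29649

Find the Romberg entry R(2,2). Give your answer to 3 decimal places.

Richardson extrapolation on the trapezoidal column (denominator 4−1=3):
R(1,1) = (4·0.16067 − (-0.84184)) / 3 = 0.49484
R(2,1) = 0.29649 + (0.29649 − 0.16067)/3 = 0.34176
R(2,2) = (16·0.34176 − 0.49484) / 15 = 0.33155
(Column j=1 coincides with Simpson's rule on the same nodes.)

0.332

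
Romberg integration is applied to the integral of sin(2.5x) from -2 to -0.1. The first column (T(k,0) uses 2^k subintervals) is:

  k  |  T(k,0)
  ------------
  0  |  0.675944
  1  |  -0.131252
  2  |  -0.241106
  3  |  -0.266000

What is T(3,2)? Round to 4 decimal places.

-0.2741

T(2,1) = -0.241106 + (-0.241106 − (-0.131252))/3 = -0.277724
T(3,1) = -0.266000 + (-0.266000 − (-0.241106))/3 = -0.274298
T(3,2) = -0.274298 + (-0.274298 − (-0.277724))/15 = -0.274070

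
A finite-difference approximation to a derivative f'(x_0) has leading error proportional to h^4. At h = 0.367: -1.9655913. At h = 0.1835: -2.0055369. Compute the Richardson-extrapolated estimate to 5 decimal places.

Extrapolated value = (16·A(h/2) − A(h)) / (16 − 1)
= (16·(-2.0055369) − (-1.9655913)) / 15
= -30.1229991 / 15 = -2.0081999

-2.00820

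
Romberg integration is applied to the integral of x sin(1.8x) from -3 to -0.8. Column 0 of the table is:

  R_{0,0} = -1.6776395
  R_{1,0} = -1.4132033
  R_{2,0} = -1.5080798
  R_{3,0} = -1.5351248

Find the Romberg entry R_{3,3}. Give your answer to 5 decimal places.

Richardson extrapolation on the trapezoidal column (denominator 4−1=3):
R_{1,1} = (4·(-1.4132033) − (-1.6776395)) / 3 = -1.3250579
R_{2,1} = (4·(-1.5080798) − (-1.4132033)) / 3 = -1.5397053
R_{3,1} = -1.5351248 + (-1.5351248 − (-1.5080798))/3 = -1.5441398
R_{2,2} = (16·(-1.5397053) − (-1.3250579)) / 15 = -1.5540151
R_{3,2} = (16·(-1.5441398) − (-1.5397053)) / 15 = -1.5444354
R_{3,3} = -1.5444354 + (-1.5444354 − (-1.5540151))/63 = -1.5442833

-1.54428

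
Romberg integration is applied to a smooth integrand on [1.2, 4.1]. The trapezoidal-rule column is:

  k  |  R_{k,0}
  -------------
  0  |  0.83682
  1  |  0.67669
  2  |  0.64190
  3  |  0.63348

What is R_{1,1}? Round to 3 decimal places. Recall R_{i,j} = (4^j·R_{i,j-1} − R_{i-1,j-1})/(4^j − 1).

Richardson extrapolation on the trapezoidal column (denominator 4−1=3):
R_{1,1} = 0.67669 + (0.67669 − 0.83682)/3 = 0.62331

0.623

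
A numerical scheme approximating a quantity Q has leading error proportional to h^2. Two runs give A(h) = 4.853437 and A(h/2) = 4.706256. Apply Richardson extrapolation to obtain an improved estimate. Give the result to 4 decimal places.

Extrapolated value = (4·A(h/2) − A(h)) / (4 − 1)
= (4·4.706256 − 4.853437) / 3
= 13.971587 / 3 = 4.657196

4.6572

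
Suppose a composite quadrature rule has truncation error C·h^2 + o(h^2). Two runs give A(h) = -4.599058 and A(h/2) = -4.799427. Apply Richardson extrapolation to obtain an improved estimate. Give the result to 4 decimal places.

-4.8662

The leading error scales as h^2; refining by a factor of 2 reduces it by 2^2 = 4.
Extrapolated value = (4·A(h/2) − A(h)) / (4 − 1)
= (4·(-4.799427) − (-4.599058)) / 3
= -14.598650 / 3 = -4.866217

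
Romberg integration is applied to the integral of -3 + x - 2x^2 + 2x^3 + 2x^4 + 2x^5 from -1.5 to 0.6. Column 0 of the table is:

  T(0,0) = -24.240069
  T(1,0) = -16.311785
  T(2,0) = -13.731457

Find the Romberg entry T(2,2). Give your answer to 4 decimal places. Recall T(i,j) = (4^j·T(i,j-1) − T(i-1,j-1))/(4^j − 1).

Richardson extrapolation on the trapezoidal column (denominator 4−1=3):
T(1,1) = -16.311785 + (-16.311785 − (-24.240069))/3 = -13.669024
T(2,1) = (4·(-13.731457) − (-16.311785)) / 3 = -12.871348
T(2,2) = (16·(-12.871348) − (-13.669024)) / 15 = -12.818170

-12.8182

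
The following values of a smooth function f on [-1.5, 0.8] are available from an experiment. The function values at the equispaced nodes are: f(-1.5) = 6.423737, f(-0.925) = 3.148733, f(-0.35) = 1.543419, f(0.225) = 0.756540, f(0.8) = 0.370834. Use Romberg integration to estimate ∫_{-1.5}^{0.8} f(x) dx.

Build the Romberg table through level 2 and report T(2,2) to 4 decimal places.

T(0,0) (trapezoid, 1 panel, h=2.3000): 7.813757
T(1,0) (trapezoid, 2 panels, h=1.1500): 5.681810
T(2,0) (trapezoid, 4 panels, h=0.5750): 5.086437
T(1,1) = 5.681810 + (5.681810 − 7.813757)/3 = 4.971161
T(2,1) = 5.086437 + (5.086437 − 5.681810)/3 = 4.887979
T(2,2) = 4.887979 + (4.887979 − 4.971161)/15 = 4.882434

4.8824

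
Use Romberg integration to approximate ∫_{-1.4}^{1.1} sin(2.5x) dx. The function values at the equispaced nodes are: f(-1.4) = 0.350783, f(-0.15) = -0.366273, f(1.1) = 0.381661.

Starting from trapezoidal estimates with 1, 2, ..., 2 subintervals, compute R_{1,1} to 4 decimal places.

R_{0,0} (trapezoid, 1 panel, h=2.5000): 0.915555
R_{1,0} (trapezoid, 2 panels, h=1.2500): -0.000064
R_{1,1} = -0.000064 + (-0.000064 − 0.915555)/3 = -0.305270

-0.3053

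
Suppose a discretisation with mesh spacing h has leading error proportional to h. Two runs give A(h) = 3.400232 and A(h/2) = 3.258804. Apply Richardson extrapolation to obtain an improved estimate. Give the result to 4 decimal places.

Extrapolated value = (2·A(h/2) − A(h)) / (2 − 1)
= (2·3.258804 − 3.400232) / 1
= 3.117376 / 1 = 3.117376

3.1174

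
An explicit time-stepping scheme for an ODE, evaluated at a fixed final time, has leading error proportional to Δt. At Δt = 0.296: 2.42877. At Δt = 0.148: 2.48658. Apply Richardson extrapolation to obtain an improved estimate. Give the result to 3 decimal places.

The leading error scales as Δt; refining by a factor of 2 reduces it by 2^1 = 2.
Extrapolated value = (2·A(Δt/2) − A(Δt)) / (2 − 1)
= (2·2.48658 − 2.42877) / 1
= 2.54439 / 1 = 2.54439

2.544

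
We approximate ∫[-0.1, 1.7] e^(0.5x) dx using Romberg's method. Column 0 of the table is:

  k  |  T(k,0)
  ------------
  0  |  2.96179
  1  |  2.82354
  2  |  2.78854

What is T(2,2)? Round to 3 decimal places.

2.777

Richardson extrapolation on the trapezoidal column (denominator 4−1=3):
T(1,1) = (4·2.82354 − 2.96179) / 3 = 2.77746
T(2,1) = (4·2.78854 − 2.82354) / 3 = 2.77687
T(2,2) = 2.77687 + (2.77687 − 2.77746)/15 = 2.77683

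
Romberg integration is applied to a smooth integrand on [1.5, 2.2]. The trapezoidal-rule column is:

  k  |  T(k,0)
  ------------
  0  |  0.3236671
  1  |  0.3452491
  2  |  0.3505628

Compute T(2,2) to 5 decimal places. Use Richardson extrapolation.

Richardson extrapolation on the trapezoidal column (denominator 4−1=3):
T(1,1) = (4·0.3452491 − 0.3236671) / 3 = 0.3524431
T(2,1) = 0.3505628 + (0.3505628 − 0.3452491)/3 = 0.3523340
T(2,2) = (16·0.3523340 − 0.3524431) / 15 = 0.3523267

0.35233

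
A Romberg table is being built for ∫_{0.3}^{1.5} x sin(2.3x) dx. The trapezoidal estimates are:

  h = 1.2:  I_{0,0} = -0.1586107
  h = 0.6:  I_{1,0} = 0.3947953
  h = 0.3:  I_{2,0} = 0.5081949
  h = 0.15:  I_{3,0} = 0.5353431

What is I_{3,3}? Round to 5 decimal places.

0.54429

Richardson extrapolation on the trapezoidal column (denominator 4−1=3):
I_{1,1} = 0.3947953 + (0.3947953 − (-0.1586107))/3 = 0.5792640
I_{2,1} = (4·0.5081949 − 0.3947953) / 3 = 0.5459948
I_{3,1} = (4·0.5353431 − 0.5081949) / 3 = 0.5443925
I_{2,2} = 0.5459948 + (0.5459948 − 0.5792640)/15 = 0.5437769
I_{3,2} = 0.5443925 + (0.5443925 − 0.5459948)/15 = 0.5442857
I_{3,3} = (64·0.5442857 − 0.5437769) / 63 = 0.5442938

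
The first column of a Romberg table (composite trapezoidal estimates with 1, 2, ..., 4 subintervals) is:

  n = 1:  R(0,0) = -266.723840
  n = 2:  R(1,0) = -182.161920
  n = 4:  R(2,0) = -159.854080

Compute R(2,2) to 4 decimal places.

Richardson extrapolation on the trapezoidal column (denominator 4−1=3):
R(1,1) = (4·(-182.161920) − (-266.723840)) / 3 = -153.974613
R(2,1) = (4·(-159.854080) − (-182.161920)) / 3 = -152.418133
R(2,2) = (16·(-152.418133) − (-153.974613)) / 15 = -152.314368

-152.3144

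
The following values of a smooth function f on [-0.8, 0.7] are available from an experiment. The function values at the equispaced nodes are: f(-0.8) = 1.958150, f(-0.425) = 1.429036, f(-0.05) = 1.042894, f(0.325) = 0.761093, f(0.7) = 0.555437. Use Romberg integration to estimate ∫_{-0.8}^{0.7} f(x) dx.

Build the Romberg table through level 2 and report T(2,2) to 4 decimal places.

1.6699

T(0,0) (trapezoid, 1 panel, h=1.5000): 1.885190
T(1,0) (trapezoid, 2 panels, h=0.7500): 1.724766
T(2,0) (trapezoid, 4 panels, h=0.3750): 1.683681
T(1,1) = 1.724766 + (1.724766 − 1.885190)/3 = 1.671291
T(2,1) = 1.683681 + (1.683681 − 1.724766)/3 = 1.669986
T(2,2) = 1.669986 + (1.669986 − 1.671291)/15 = 1.669899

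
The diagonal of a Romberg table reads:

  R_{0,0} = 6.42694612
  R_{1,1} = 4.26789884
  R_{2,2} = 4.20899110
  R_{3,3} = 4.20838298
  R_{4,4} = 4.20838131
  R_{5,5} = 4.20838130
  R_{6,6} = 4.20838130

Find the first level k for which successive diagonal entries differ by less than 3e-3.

|R_{1,1} − R_{0,0}| = 2.15904728 ≥ 3e-3
|R_{2,2} − R_{1,1}| = 0.05890774 ≥ 3e-3
|R_{3,3} − R_{2,2}| = 0.00060812 < 3e-3

k = 3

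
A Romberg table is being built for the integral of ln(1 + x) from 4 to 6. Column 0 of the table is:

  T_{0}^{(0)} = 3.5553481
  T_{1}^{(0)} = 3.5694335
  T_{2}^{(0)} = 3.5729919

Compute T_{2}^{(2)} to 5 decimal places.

T_{1}^{(1)} = 3.5694335 + (3.5694335 − 3.5553481)/3 = 3.5741286
T_{2}^{(1)} = (4·3.5729919 − 3.5694335) / 3 = 3.5741780
T_{2}^{(2)} = 3.5741780 + (3.5741780 − 3.5741286)/15 = 3.5741813

3.57418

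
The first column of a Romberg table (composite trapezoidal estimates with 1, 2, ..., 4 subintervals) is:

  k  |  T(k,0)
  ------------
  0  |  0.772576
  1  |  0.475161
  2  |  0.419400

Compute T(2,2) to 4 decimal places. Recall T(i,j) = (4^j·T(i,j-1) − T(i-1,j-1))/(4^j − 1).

0.4025

Richardson extrapolation on the trapezoidal column (denominator 4−1=3):
T(1,1) = (4·0.475161 − 0.772576) / 3 = 0.376023
T(2,1) = (4·0.419400 − 0.475161) / 3 = 0.400813
T(2,2) = (16·0.400813 − 0.376023) / 15 = 0.402466
(Column j=1 coincides with Simpson's rule on the same nodes.)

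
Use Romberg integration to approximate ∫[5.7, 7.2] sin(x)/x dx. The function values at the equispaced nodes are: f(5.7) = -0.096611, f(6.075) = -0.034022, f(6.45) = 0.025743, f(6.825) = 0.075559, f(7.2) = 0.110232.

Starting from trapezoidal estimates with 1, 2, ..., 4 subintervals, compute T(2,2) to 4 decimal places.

T(0,0) (trapezoid, 1 panel, h=1.5000): 0.010216
T(1,0) (trapezoid, 2 panels, h=0.7500): 0.024415
T(2,0) (trapezoid, 4 panels, h=0.3750): 0.027784
T(1,1) = 0.024415 + (0.024415 − 0.010216)/3 = 0.029148
T(2,1) = 0.027784 + (0.027784 − 0.024415)/3 = 0.028907
T(2,2) = 0.028907 + (0.028907 − 0.029148)/15 = 0.028891

0.0289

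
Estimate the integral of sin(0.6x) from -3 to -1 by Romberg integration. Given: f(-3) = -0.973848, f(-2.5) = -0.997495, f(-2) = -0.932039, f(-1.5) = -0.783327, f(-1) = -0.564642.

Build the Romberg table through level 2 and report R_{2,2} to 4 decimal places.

-1.7542

R_{0,0} (trapezoid, 1 panel, h=2.0000): -1.538490
R_{1,0} (trapezoid, 2 panels, h=1.0000): -1.701284
R_{2,0} (trapezoid, 4 panels, h=0.5000): -1.741053
R_{1,1} = -1.701284 + (-1.701284 − (-1.538490))/3 = -1.755549
R_{2,1} = -1.741053 + (-1.741053 − (-1.701284))/3 = -1.754309
R_{2,2} = -1.754309 + (-1.754309 − (-1.755549))/15 = -1.754226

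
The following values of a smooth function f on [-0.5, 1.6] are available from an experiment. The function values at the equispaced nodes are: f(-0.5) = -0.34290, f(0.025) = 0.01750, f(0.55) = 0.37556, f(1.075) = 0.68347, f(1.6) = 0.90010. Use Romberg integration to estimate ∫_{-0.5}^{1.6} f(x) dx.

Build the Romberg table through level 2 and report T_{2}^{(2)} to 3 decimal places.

T_{0}^{(0)} (trapezoid, 1 panel, h=2.1000): 0.58506
T_{1}^{(0)} (trapezoid, 2 panels, h=1.0500): 0.68687
T_{2}^{(0)} (trapezoid, 4 panels, h=0.5250): 0.71144
T_{1}^{(1)} = 0.68687 + (0.68687 − 0.58506)/3 = 0.72081
T_{2}^{(1)} = 0.71144 + (0.71144 − 0.68687)/3 = 0.71963
T_{2}^{(2)} = 0.71963 + (0.71963 − 0.72081)/15 = 0.71955

0.720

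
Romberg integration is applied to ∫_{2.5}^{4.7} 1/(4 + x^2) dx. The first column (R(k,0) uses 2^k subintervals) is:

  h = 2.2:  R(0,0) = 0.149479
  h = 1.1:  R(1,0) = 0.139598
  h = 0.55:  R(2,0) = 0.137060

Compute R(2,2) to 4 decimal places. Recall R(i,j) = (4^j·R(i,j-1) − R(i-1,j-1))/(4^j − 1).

R(1,1) = 0.139598 + (0.139598 − 0.149479)/3 = 0.136304
R(2,1) = 0.137060 + (0.137060 − 0.139598)/3 = 0.136214
R(2,2) = 0.136214 + (0.136214 − 0.136304)/15 = 0.136208

0.1362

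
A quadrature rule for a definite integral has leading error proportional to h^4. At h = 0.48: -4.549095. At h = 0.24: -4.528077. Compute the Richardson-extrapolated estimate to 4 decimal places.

-4.5267

The leading error scales as h^4; refining by a factor of 2 reduces it by 2^4 = 16.
Extrapolated value = (16·A(h/2) − A(h)) / (16 − 1)
= (16·(-4.528077) − (-4.549095)) / 15
= -67.900137 / 15 = -4.526676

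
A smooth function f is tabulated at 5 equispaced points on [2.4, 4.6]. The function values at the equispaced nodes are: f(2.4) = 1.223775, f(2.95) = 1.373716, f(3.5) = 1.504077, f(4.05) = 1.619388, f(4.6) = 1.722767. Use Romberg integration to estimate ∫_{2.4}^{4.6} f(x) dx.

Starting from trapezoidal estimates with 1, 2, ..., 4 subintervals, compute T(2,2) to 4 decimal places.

T(0,0) (trapezoid, 1 panel, h=2.2000): 3.241196
T(1,0) (trapezoid, 2 panels, h=1.1000): 3.275083
T(2,0) (trapezoid, 4 panels, h=0.5500): 3.283749
T(1,1) = 3.275083 + (3.275083 − 3.241196)/3 = 3.286379
T(2,1) = 3.283749 + (3.283749 − 3.275083)/3 = 3.286638
T(2,2) = 3.286638 + (3.286638 − 3.286379)/15 = 3.286655

3.2867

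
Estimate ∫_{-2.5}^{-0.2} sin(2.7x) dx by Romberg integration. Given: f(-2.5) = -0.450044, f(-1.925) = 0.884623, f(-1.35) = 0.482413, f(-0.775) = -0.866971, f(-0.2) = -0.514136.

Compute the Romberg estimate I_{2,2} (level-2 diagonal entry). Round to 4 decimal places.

I_{0,0} (trapezoid, 1 panel, h=2.3000): -1.108807
I_{1,0} (trapezoid, 2 panels, h=1.1500): 0.000371
I_{2,0} (trapezoid, 4 panels, h=0.5750): 0.010336
I_{1,1} = 0.000371 + (0.000371 − (-1.108807))/3 = 0.370097
I_{2,1} = 0.010336 + (0.010336 − 0.000371)/3 = 0.013658
I_{2,2} = 0.013658 + (0.013658 − 0.370097)/15 = -0.010105

-0.0101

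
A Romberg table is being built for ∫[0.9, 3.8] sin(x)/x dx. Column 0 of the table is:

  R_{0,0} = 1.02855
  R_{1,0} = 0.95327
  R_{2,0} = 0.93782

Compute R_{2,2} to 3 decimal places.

Richardson extrapolation on the trapezoidal column (denominator 4−1=3):
R_{1,1} = 0.95327 + (0.95327 − 1.02855)/3 = 0.92818
R_{2,1} = 0.93782 + (0.93782 − 0.95327)/3 = 0.93267
R_{2,2} = (16·0.93267 − 0.92818) / 15 = 0.93297
(Column j=1 coincides with Simpson's rule on the same nodes.)

0.933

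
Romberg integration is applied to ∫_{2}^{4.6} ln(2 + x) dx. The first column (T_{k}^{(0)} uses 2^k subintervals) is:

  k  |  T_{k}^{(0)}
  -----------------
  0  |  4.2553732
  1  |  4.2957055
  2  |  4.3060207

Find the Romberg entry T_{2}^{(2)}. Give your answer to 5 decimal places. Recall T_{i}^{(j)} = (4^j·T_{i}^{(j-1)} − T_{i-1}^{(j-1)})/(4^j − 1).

4.30948

T_{1}^{(1)} = (4·4.2957055 − 4.2553732) / 3 = 4.3091496
T_{2}^{(1)} = 4.3060207 + (4.3060207 − 4.2957055)/3 = 4.3094591
T_{2}^{(2)} = (16·4.3094591 − 4.3091496) / 15 = 4.3094797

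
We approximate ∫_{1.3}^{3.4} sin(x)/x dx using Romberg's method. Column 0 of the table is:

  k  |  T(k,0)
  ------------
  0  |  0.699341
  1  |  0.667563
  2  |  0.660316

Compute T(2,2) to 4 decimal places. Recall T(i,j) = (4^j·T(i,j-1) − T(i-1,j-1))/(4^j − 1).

Richardson extrapolation on the trapezoidal column (denominator 4−1=3):
T(1,1) = 0.667563 + (0.667563 − 0.699341)/3 = 0.656970
T(2,1) = 0.660316 + (0.660316 − 0.667563)/3 = 0.657900
T(2,2) = (16·0.657900 − 0.656970) / 15 = 0.657962

0.6580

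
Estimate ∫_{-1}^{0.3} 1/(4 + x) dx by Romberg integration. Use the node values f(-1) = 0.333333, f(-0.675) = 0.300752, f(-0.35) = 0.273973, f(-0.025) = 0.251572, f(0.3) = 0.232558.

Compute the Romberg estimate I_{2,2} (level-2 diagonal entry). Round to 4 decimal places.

0.3600

I_{0,0} (trapezoid, 1 panel, h=1.3000): 0.367829
I_{1,0} (trapezoid, 2 panels, h=0.6500): 0.361997
I_{2,0} (trapezoid, 4 panels, h=0.3250): 0.360504
I_{1,1} = 0.361997 + (0.361997 − 0.367829)/3 = 0.360053
I_{2,1} = 0.360504 + (0.360504 − 0.361997)/3 = 0.360006
I_{2,2} = 0.360006 + (0.360006 − 0.360053)/15 = 0.360003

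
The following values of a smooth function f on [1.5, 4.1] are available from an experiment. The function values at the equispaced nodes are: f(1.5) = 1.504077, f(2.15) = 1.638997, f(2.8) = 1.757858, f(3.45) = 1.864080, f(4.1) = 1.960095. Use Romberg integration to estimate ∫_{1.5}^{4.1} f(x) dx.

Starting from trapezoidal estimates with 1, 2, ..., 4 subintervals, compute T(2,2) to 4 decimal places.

T(0,0) (trapezoid, 1 panel, h=2.6000): 4.503424
T(1,0) (trapezoid, 2 panels, h=1.3000): 4.536927
T(2,0) (trapezoid, 4 panels, h=0.6500): 4.545464
T(1,1) = 4.536927 + (4.536927 − 4.503424)/3 = 4.548095
T(2,1) = 4.545464 + (4.545464 − 4.536927)/3 = 4.548310
T(2,2) = 4.548310 + (4.548310 − 4.548095)/15 = 4.548324

4.5483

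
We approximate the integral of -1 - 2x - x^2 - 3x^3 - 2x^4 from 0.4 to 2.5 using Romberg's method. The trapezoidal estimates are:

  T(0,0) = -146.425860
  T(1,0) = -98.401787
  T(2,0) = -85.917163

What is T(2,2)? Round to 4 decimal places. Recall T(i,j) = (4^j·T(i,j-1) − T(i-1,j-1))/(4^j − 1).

-81.7131

T(1,1) = (4·(-98.401787) − (-146.425860)) / 3 = -82.393763
T(2,1) = -85.917163 + (-85.917163 − (-98.401787))/3 = -81.755622
T(2,2) = (16·(-81.755622) − (-82.393763)) / 15 = -81.713079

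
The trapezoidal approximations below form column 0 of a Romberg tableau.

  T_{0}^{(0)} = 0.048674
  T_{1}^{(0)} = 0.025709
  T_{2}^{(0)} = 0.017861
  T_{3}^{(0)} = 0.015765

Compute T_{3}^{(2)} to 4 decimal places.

T_{2}^{(1)} = 0.017861 + (0.017861 − 0.025709)/3 = 0.015245
T_{3}^{(1)} = 0.015765 + (0.015765 − 0.017861)/3 = 0.015066
T_{3}^{(2)} = 0.015066 + (0.015066 − 0.015245)/15 = 0.015054

0.0151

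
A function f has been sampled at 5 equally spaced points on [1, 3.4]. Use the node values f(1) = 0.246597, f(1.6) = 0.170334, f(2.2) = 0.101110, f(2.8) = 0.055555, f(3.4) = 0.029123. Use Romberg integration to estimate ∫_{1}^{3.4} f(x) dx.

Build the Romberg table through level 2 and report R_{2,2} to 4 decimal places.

R_{0,0} (trapezoid, 1 panel, h=2.4000): 0.330864
R_{1,0} (trapezoid, 2 panels, h=1.2000): 0.286764
R_{2,0} (trapezoid, 4 panels, h=0.6000): 0.278915
R_{1,1} = 0.286764 + (0.286764 − 0.330864)/3 = 0.272064
R_{2,1} = 0.278915 + (0.278915 − 0.286764)/3 = 0.276299
R_{2,2} = 0.276299 + (0.276299 − 0.272064)/15 = 0.276581

0.2766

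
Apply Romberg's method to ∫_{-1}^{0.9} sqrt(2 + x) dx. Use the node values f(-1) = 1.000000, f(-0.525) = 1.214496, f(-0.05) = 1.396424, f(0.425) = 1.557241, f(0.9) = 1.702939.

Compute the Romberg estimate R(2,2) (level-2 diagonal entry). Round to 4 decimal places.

2.6257

R(0,0) (trapezoid, 1 panel, h=1.9000): 2.567792
R(1,0) (trapezoid, 2 panels, h=0.9500): 2.610499
R(2,0) (trapezoid, 4 panels, h=0.4750): 2.621824
R(1,1) = 2.610499 + (2.610499 − 2.567792)/3 = 2.624735
R(2,1) = 2.621824 + (2.621824 − 2.610499)/3 = 2.625599
R(2,2) = 2.625599 + (2.625599 − 2.624735)/15 = 2.625657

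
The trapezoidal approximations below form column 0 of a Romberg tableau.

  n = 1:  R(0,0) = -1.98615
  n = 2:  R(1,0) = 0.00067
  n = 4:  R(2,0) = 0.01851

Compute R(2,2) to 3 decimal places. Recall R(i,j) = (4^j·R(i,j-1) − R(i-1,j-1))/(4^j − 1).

Richardson extrapolation on the trapezoidal column (denominator 4−1=3):
R(1,1) = 0.00067 + (0.00067 − (-1.98615))/3 = 0.66294
R(2,1) = 0.01851 + (0.01851 − 0.00067)/3 = 0.02446
R(2,2) = (16·0.02446 − 0.66294) / 15 = -0.01811
(Column j=1 coincides with Simpson's rule on the same nodes.)

-0.018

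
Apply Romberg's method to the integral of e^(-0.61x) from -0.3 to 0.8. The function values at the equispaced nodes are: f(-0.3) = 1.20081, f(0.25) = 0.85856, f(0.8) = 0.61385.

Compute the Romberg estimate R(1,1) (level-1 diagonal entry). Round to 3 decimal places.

R(0,0) (trapezoid, 1 panel, h=1.1000): 0.99806
R(1,0) (trapezoid, 2 panels, h=0.5500): 0.97124
R(1,1) = 0.97124 + (0.97124 − 0.99806)/3 = 0.96230

0.962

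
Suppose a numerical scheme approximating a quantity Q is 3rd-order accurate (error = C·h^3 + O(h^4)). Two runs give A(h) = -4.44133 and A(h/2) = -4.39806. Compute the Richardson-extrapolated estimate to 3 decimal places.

The leading error scales as h^3; refining by a factor of 2 reduces it by 2^3 = 8.
Extrapolated value = (8·A(h/2) − A(h)) / (8 − 1)
= (8·(-4.39806) − (-4.44133)) / 7
= -30.74315 / 7 = -4.39188

-4.392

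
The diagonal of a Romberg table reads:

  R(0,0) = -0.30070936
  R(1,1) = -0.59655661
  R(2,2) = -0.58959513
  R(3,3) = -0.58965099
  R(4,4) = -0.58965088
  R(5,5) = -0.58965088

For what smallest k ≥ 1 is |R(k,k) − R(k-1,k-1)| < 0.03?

k = 2

|R(1,1) − R(0,0)| = 0.29584725 ≥ 0.03
|R(2,2) − R(1,1)| = 0.00696148 < 0.03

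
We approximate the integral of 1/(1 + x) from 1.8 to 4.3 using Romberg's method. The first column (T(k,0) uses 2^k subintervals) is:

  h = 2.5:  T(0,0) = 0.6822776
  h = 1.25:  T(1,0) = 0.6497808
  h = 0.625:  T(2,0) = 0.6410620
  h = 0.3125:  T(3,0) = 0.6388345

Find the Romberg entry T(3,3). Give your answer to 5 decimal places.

Richardson extrapolation on the trapezoidal column (denominator 4−1=3):
T(1,1) = 0.6497808 + (0.6497808 − 0.6822776)/3 = 0.6389485
T(2,1) = 0.6410620 + (0.6410620 − 0.6497808)/3 = 0.6381557
T(3,1) = (4·0.6388345 − 0.6410620) / 3 = 0.6380920
T(2,2) = (16·0.6381557 − 0.6389485) / 15 = 0.6381028
T(3,2) = (16·0.6380920 − 0.6381557) / 15 = 0.6380878
T(3,3) = (64·0.6380878 − 0.6381028) / 63 = 0.6380876
(Column j=1 coincides with Simpson's rule on the same nodes.)

0.63809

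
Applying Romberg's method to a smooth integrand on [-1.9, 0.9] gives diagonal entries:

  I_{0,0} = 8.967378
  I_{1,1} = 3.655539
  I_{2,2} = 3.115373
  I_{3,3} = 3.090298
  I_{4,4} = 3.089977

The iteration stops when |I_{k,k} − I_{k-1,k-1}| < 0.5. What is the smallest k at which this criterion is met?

k = 3

|I_{1,1} − I_{0,0}| = 5.311839 ≥ 0.5
|I_{2,2} − I_{1,1}| = 0.540166 ≥ 0.5
|I_{3,3} − I_{2,2}| = 0.025075 < 0.5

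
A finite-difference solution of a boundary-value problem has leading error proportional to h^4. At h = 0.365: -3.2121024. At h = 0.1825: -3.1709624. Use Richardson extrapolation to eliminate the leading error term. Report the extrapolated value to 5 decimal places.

The leading error scales as h^4; refining by a factor of 2 reduces it by 2^4 = 16.
Extrapolated value = (16·A(h/2) − A(h)) / (16 − 1)
= (16·(-3.1709624) − (-3.2121024)) / 15
= -47.5232960 / 15 = -3.1682197

-3.16822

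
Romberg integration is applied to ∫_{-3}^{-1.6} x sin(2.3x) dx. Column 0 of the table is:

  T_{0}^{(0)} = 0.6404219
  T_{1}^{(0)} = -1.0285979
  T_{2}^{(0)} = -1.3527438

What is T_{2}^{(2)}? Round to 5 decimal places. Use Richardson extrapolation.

-1.45252

Richardson extrapolation on the trapezoidal column (denominator 4−1=3):
T_{1}^{(1)} = -1.0285979 + (-1.0285979 − 0.6404219)/3 = -1.5849378
T_{2}^{(1)} = (4·(-1.3527438) − (-1.0285979)) / 3 = -1.4607924
T_{2}^{(2)} = (16·(-1.4607924) − (-1.5849378)) / 15 = -1.4525160
(Column j=1 coincides with Simpson's rule on the same nodes.)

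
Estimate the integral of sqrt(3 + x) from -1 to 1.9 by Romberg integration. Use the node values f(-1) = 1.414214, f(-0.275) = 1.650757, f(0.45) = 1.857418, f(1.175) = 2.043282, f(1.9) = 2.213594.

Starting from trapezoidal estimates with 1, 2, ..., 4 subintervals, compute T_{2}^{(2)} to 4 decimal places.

T_{0}^{(0)} (trapezoid, 1 panel, h=2.9000): 5.260322
T_{1}^{(0)} (trapezoid, 2 panels, h=1.4500): 5.323417
T_{2}^{(0)} (trapezoid, 4 panels, h=0.7250): 5.339887
T_{1}^{(1)} = 5.323417 + (5.323417 − 5.260322)/3 = 5.344449
T_{2}^{(1)} = 5.339887 + (5.339887 − 5.323417)/3 = 5.345377
T_{2}^{(2)} = 5.345377 + (5.345377 − 5.344449)/15 = 5.345439

5.3454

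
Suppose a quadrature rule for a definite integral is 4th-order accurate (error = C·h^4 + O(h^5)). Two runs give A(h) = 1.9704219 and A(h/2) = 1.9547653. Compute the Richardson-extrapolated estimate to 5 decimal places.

Extrapolated value = (16·A(h/2) − A(h)) / (16 − 1)
= (16·1.9547653 − 1.9704219) / 15
= 29.3058229 / 15 = 1.9537215

1.95372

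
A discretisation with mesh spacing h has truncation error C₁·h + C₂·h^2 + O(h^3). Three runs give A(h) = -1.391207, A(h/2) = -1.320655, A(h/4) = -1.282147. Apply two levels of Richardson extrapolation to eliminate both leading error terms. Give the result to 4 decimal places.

First eliminate the h term (factor 2^1 = 2):
  B₁ = (2·(-1.320655) − (-1.391207))/1 = -1.250103
  B₂ = (2·(-1.282147) − (-1.320655))/1 = -1.243639
Then eliminate the h^2 term (factor 2^2 = 4):
  (4·(-1.243639) − (-1.250103))/3 = -1.241484

-1.2415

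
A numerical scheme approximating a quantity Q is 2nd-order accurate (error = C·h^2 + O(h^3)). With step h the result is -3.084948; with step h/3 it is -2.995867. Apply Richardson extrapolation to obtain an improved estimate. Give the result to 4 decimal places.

-2.9847

Extrapolated value = (9·A(h/3) − A(h)) / (9 − 1)
= (9·(-2.995867) − (-3.084948)) / 8
= -23.877855 / 8 = -2.984732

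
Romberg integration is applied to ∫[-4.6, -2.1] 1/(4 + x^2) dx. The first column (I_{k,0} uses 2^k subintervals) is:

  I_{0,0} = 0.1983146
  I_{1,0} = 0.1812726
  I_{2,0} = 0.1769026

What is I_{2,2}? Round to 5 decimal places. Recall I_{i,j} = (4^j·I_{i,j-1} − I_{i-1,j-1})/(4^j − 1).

0.17544

Richardson extrapolation on the trapezoidal column (denominator 4−1=3):
I_{1,1} = 0.1812726 + (0.1812726 − 0.1983146)/3 = 0.1755919
I_{2,1} = (4·0.1769026 − 0.1812726) / 3 = 0.1754459
I_{2,2} = (16·0.1754459 − 0.1755919) / 15 = 0.1754362
(Column j=1 coincides with Simpson's rule on the same nodes.)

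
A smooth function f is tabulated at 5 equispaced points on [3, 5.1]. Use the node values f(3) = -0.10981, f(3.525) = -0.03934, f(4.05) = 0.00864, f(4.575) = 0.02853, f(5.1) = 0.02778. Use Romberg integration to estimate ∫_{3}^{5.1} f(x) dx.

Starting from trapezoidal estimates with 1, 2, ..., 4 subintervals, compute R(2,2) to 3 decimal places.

-0.019

R(0,0) (trapezoid, 1 panel, h=2.1000): -0.08613
R(1,0) (trapezoid, 2 panels, h=1.0500): -0.03399
R(2,0) (trapezoid, 4 panels, h=0.5250): -0.02267
R(1,1) = -0.03399 + (-0.03399 − (-0.08613))/3 = -0.01661
R(2,1) = -0.02267 + (-0.02267 − (-0.03399))/3 = -0.01890
R(2,2) = -0.01890 + (-0.01890 − (-0.01661))/15 = -0.01905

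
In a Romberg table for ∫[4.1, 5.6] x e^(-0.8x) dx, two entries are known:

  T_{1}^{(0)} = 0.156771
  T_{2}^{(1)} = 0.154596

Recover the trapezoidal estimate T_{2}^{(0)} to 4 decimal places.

0.1551

From T_{2}^{(1)} = (4·T_{2}^{(0)} − T_{1}^{(0)})/3, solve for T_{2}^{(0)}:
4·T_{2}^{(0)} = 3·0.154596 + 0.156771 = 0.620559
T_{2}^{(0)} = 0.155140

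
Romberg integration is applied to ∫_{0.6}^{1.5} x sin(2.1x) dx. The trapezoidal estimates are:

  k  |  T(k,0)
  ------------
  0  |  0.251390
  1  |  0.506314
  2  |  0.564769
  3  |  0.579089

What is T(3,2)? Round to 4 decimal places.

0.5838

T(2,1) = (4·0.564769 − 0.506314) / 3 = 0.584254
T(3,1) = 0.579089 + (0.579089 − 0.564769)/3 = 0.583862
T(3,2) = 0.583862 + (0.583862 − 0.584254)/15 = 0.583836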